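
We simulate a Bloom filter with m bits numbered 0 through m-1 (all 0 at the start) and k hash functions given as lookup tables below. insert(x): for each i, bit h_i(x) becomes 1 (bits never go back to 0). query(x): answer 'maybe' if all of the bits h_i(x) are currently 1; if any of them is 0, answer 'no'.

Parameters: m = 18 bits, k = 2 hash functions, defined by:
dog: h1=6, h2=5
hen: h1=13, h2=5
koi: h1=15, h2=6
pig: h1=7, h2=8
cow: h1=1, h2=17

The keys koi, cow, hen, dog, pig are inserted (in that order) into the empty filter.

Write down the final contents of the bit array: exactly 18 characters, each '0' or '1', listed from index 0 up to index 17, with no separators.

Start: bits=000000000000000000
After insert 'koi': sets bits 6 15 -> bits=000000100000000100
After insert 'cow': sets bits 1 17 -> bits=010000100000000101
After insert 'hen': sets bits 5 13 -> bits=010001100000010101
After insert 'dog': sets bits 5 6 -> bits=010001100000010101
After insert 'pig': sets bits 7 8 -> bits=010001111000010101

Answer: 010001111000010101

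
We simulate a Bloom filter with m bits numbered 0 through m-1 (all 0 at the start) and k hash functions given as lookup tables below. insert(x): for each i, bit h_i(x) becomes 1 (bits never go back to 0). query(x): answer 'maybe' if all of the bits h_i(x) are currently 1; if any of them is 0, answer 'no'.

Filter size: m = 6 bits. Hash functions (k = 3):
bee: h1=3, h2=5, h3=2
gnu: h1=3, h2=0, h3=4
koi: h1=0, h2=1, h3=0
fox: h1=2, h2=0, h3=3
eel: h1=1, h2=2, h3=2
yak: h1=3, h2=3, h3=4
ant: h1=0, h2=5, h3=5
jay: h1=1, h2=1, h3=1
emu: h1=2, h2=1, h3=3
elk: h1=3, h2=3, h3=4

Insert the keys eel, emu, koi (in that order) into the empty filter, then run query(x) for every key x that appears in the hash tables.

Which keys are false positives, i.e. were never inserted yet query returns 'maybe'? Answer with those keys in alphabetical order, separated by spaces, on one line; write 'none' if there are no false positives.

Answer: fox jay

Derivation:
Start: bits=000000
After insert 'eel': sets bits 1 2 -> bits=011000
After insert 'emu': sets bits 1 2 3 -> bits=011100
After insert 'koi': sets bits 0 1 -> bits=111100
Not inserted: ant bee elk fox gnu jay yak — query each against bits=111100:
query ant: checks bit0=1, bit5=0 (has a 0) -> no => not a false positive
query bee: checks bit2=1, bit3=1, bit5=0 (has a 0) -> no => not a false positive
query elk: checks bit3=1, bit4=0 (has a 0) -> no => not a false positive
query fox: checks bit0=1, bit2=1, bit3=1 (all 1) -> maybe => FALSE POSITIVE
query gnu: checks bit0=1, bit3=1, bit4=0 (has a 0) -> no => not a false positive
query jay: checks bit1=1 (all 1) -> maybe => FALSE POSITIVE
query yak: checks bit3=1, bit4=0 (has a 0) -> no => not a false positive
False positives (alphabetical): fox jay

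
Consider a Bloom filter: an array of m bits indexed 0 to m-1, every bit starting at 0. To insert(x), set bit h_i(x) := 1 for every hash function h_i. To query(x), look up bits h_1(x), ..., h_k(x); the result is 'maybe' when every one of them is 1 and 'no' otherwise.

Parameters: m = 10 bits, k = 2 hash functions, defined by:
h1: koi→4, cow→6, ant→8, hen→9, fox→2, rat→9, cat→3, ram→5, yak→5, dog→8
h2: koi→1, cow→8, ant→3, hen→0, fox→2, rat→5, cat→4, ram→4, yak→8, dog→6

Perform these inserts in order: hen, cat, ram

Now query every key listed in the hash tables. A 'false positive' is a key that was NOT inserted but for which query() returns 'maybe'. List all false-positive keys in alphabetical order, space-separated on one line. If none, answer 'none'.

Start: bits=0000000000
After insert 'hen': sets bits 0 9 -> bits=1000000001
After insert 'cat': sets bits 3 4 -> bits=1001100001
After insert 'ram': sets bits 4 5 -> bits=1001110001
Not inserted: ant cow dog fox koi rat yak — query each against bits=1001110001:
query ant: checks bit3=1, bit8=0 (has a 0) -> no => not a false positive
query cow: checks bit6=0, bit8=0 (has a 0) -> no => not a false positive
query dog: checks bit6=0, bit8=0 (has a 0) -> no => not a false positive
query fox: checks bit2=0 (has a 0) -> no => not a false positive
query koi: checks bit1=0, bit4=1 (has a 0) -> no => not a false positive
query rat: checks bit5=1, bit9=1 (all 1) -> maybe => FALSE POSITIVE
query yak: checks bit5=1, bit8=0 (has a 0) -> no => not a false positive
False positives (alphabetical): rat

Answer: rat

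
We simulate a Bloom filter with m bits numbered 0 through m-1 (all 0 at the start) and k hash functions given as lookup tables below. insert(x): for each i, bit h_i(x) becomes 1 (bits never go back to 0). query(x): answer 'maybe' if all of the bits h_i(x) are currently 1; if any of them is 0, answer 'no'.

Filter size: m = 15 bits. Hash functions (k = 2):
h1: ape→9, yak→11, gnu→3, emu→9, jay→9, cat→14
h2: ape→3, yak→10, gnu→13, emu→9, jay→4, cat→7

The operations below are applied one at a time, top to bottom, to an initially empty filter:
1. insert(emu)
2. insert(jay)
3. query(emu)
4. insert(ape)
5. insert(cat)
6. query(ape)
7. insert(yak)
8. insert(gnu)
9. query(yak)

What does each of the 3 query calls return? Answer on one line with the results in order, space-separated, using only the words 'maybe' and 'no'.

Answer: maybe maybe maybe

Derivation:
Start: bits=000000000000000
Op 1: insert emu -> sets bits 9 -> bits=000000000100000
Op 2: insert jay -> sets bits 4 9 -> bits=000010000100000
Op 3: query emu -> checks bit9=1 (all 1) -> maybe
Op 4: insert ape -> sets bits 3 9 -> bits=000110000100000
Op 5: insert cat -> sets bits 7 14 -> bits=000110010100001
Op 6: query ape -> checks bit3=1, bit9=1 (all 1) -> maybe
Op 7: insert yak -> sets bits 10 11 -> bits=000110010111001
Op 8: insert gnu -> sets bits 3 13 -> bits=000110010111011
Op 9: query yak -> checks bit10=1, bit11=1 (all 1) -> maybe
Query results in order: maybe maybe maybe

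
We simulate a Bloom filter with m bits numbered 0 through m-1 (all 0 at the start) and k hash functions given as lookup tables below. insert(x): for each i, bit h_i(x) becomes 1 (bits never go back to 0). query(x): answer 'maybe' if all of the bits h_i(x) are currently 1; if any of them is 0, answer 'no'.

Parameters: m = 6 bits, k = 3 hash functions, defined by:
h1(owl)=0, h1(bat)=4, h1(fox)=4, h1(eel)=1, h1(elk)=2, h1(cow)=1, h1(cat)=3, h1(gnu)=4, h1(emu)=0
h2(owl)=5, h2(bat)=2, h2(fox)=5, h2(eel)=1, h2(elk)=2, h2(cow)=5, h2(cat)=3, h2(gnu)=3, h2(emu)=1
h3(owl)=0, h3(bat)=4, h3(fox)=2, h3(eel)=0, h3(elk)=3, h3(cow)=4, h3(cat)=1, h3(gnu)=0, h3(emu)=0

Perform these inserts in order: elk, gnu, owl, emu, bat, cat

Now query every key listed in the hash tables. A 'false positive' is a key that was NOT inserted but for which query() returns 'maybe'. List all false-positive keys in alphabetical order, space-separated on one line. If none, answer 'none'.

Answer: cow eel fox

Derivation:
Start: bits=000000
After insert 'elk': sets bits 2 3 -> bits=001100
After insert 'gnu': sets bits 0 3 4 -> bits=101110
After insert 'owl': sets bits 0 5 -> bits=101111
After insert 'emu': sets bits 0 1 -> bits=111111
After insert 'bat': sets bits 2 4 -> bits=111111
After insert 'cat': sets bits 1 3 -> bits=111111
Not inserted: cow eel fox — query each against bits=111111:
query cow: checks bit1=1, bit4=1, bit5=1 (all 1) -> maybe => FALSE POSITIVE
query eel: checks bit0=1, bit1=1 (all 1) -> maybe => FALSE POSITIVE
query fox: checks bit2=1, bit4=1, bit5=1 (all 1) -> maybe => FALSE POSITIVE
False positives (alphabetical): cow eel fox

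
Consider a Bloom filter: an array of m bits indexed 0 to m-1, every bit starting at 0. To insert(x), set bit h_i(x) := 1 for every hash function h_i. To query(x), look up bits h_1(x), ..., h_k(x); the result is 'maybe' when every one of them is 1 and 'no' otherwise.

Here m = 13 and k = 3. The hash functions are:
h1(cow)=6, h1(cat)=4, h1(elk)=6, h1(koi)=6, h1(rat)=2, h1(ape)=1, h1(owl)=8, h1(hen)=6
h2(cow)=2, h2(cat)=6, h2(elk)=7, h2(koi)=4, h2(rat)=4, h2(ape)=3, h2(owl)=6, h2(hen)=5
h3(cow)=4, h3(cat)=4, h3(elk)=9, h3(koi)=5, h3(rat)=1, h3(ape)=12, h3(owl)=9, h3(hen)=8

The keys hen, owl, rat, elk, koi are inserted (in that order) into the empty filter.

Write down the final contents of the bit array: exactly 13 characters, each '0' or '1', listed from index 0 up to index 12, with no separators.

Answer: 0110111111000

Derivation:
Start: bits=0000000000000
After insert 'hen': sets bits 5 6 8 -> bits=0000011010000
After insert 'owl': sets bits 6 8 9 -> bits=0000011011000
After insert 'rat': sets bits 1 2 4 -> bits=0110111011000
After insert 'elk': sets bits 6 7 9 -> bits=0110111111000
After insert 'koi': sets bits 4 5 6 -> bits=0110111111000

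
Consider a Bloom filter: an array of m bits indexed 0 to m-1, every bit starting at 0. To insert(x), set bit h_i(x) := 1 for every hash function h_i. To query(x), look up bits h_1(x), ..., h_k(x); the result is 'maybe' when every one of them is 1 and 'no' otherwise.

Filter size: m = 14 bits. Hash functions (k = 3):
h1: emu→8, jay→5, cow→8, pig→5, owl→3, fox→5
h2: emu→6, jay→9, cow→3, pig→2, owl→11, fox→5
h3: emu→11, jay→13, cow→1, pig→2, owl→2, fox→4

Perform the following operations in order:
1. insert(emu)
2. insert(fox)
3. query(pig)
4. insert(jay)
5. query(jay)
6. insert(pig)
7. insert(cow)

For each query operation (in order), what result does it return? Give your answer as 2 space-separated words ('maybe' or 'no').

Start: bits=00000000000000
Op 1: insert emu -> sets bits 6 8 11 -> bits=00000010100100
Op 2: insert fox -> sets bits 4 5 -> bits=00001110100100
Op 3: query pig -> checks bit2=0, bit5=1 (has a 0) -> no
Op 4: insert jay -> sets bits 5 9 13 -> bits=00001110110101
Op 5: query jay -> checks bit5=1, bit9=1, bit13=1 (all 1) -> maybe
Op 6: insert pig -> sets bits 2 5 -> bits=00101110110101
Op 7: insert cow -> sets bits 1 3 8 -> bits=01111110110101
Query results in order: no maybe

Answer: no maybe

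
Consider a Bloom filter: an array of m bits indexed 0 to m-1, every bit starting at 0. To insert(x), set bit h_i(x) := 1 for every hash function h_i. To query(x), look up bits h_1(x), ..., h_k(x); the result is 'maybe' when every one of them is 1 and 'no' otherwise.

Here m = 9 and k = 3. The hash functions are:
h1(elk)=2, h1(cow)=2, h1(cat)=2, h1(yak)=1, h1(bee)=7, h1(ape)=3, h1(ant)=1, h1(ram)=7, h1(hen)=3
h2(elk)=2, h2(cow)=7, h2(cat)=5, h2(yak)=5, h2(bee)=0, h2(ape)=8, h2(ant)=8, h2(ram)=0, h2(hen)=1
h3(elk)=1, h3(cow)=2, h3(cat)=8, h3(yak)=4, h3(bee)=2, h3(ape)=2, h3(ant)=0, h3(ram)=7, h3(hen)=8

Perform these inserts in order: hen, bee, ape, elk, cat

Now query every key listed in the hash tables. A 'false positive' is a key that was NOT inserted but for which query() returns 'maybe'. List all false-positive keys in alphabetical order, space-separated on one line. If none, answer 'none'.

Start: bits=000000000
After insert 'hen': sets bits 1 3 8 -> bits=010100001
After insert 'bee': sets bits 0 2 7 -> bits=111100011
After insert 'ape': sets bits 2 3 8 -> bits=111100011
After insert 'elk': sets bits 1 2 -> bits=111100011
After insert 'cat': sets bits 2 5 8 -> bits=111101011
Not inserted: ant cow ram yak — query each against bits=111101011:
query ant: checks bit0=1, bit1=1, bit8=1 (all 1) -> maybe => FALSE POSITIVE
query cow: checks bit2=1, bit7=1 (all 1) -> maybe => FALSE POSITIVE
query ram: checks bit0=1, bit7=1 (all 1) -> maybe => FALSE POSITIVE
query yak: checks bit1=1, bit4=0, bit5=1 (has a 0) -> no => not a false positive
False positives (alphabetical): ant cow ram

Answer: ant cow ram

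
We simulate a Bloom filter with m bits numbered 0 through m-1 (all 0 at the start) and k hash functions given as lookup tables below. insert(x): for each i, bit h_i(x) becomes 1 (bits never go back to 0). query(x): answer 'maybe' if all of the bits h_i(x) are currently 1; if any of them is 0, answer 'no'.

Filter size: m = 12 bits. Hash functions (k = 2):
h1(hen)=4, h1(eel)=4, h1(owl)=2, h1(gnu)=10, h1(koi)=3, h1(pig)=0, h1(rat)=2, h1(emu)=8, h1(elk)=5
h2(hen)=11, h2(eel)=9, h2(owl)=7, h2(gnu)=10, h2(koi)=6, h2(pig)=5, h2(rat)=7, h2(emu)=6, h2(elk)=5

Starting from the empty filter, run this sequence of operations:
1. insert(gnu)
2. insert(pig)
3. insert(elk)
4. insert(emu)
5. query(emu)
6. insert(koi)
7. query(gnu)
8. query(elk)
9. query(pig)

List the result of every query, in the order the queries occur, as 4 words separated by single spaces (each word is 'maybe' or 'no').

Start: bits=000000000000
Op 1: insert gnu -> sets bits 10 -> bits=000000000010
Op 2: insert pig -> sets bits 0 5 -> bits=100001000010
Op 3: insert elk -> sets bits 5 -> bits=100001000010
Op 4: insert emu -> sets bits 6 8 -> bits=100001101010
Op 5: query emu -> checks bit6=1, bit8=1 (all 1) -> maybe
Op 6: insert koi -> sets bits 3 6 -> bits=100101101010
Op 7: query gnu -> checks bit10=1 (all 1) -> maybe
Op 8: query elk -> checks bit5=1 (all 1) -> maybe
Op 9: query pig -> checks bit0=1, bit5=1 (all 1) -> maybe
Query results in order: maybe maybe maybe maybe

Answer: maybe maybe maybe maybe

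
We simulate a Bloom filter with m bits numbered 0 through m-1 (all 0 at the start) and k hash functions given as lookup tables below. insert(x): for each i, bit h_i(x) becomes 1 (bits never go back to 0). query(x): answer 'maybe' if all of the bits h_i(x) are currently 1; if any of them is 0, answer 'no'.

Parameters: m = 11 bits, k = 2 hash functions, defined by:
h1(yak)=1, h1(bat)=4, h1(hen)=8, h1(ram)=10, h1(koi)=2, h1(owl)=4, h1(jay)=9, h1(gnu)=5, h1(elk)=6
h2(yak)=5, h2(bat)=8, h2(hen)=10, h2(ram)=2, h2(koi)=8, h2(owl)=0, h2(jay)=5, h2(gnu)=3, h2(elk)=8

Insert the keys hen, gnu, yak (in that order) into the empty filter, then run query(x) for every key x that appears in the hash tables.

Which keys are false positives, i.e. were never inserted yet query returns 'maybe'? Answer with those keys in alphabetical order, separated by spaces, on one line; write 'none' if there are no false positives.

Start: bits=00000000000
After insert 'hen': sets bits 8 10 -> bits=00000000101
After insert 'gnu': sets bits 3 5 -> bits=00010100101
After insert 'yak': sets bits 1 5 -> bits=01010100101
Not inserted: bat elk jay koi owl ram — query each against bits=01010100101:
query bat: checks bit4=0, bit8=1 (has a 0) -> no => not a false positive
query elk: checks bit6=0, bit8=1 (has a 0) -> no => not a false positive
query jay: checks bit5=1, bit9=0 (has a 0) -> no => not a false positive
query koi: checks bit2=0, bit8=1 (has a 0) -> no => not a false positive
query owl: checks bit0=0, bit4=0 (has a 0) -> no => not a false positive
query ram: checks bit2=0, bit10=1 (has a 0) -> no => not a false positive
False positives (alphabetical): none

Answer: none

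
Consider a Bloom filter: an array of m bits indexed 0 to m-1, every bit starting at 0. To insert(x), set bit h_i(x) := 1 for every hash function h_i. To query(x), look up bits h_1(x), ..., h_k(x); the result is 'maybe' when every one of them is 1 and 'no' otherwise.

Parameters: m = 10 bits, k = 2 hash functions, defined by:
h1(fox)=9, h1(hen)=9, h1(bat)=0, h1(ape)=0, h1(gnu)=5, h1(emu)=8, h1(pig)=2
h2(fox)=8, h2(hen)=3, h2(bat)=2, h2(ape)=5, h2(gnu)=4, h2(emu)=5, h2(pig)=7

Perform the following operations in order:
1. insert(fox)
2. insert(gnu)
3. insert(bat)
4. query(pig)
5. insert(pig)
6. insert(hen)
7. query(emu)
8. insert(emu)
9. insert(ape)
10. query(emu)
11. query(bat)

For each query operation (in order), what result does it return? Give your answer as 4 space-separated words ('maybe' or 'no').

Start: bits=0000000000
Op 1: insert fox -> sets bits 8 9 -> bits=0000000011
Op 2: insert gnu -> sets bits 4 5 -> bits=0000110011
Op 3: insert bat -> sets bits 0 2 -> bits=1010110011
Op 4: query pig -> checks bit2=1, bit7=0 (has a 0) -> no
Op 5: insert pig -> sets bits 2 7 -> bits=1010110111
Op 6: insert hen -> sets bits 3 9 -> bits=1011110111
Op 7: query emu -> checks bit5=1, bit8=1 (all 1) -> maybe
Op 8: insert emu -> sets bits 5 8 -> bits=1011110111
Op 9: insert ape -> sets bits 0 5 -> bits=1011110111
Op 10: query emu -> checks bit5=1, bit8=1 (all 1) -> maybe
Op 11: query bat -> checks bit0=1, bit2=1 (all 1) -> maybe
Query results in order: no maybe maybe maybe

Answer: no maybe maybe maybe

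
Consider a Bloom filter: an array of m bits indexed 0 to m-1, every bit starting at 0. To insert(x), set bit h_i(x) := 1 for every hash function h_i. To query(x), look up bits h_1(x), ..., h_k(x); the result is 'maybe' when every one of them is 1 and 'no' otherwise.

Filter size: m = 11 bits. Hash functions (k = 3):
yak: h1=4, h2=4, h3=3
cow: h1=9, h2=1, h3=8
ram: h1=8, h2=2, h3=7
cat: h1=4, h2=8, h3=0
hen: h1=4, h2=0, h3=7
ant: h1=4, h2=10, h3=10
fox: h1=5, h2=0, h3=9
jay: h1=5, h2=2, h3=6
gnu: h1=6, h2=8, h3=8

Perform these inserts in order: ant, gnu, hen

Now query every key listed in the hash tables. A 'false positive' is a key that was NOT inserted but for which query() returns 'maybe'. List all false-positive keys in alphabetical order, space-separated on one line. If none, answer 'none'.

Start: bits=00000000000
After insert 'ant': sets bits 4 10 -> bits=00001000001
After insert 'gnu': sets bits 6 8 -> bits=00001010101
After insert 'hen': sets bits 0 4 7 -> bits=10001011101
Not inserted: cat cow fox jay ram yak — query each against bits=10001011101:
query cat: checks bit0=1, bit4=1, bit8=1 (all 1) -> maybe => FALSE POSITIVE
query cow: checks bit1=0, bit8=1, bit9=0 (has a 0) -> no => not a false positive
query fox: checks bit0=1, bit5=0, bit9=0 (has a 0) -> no => not a false positive
query jay: checks bit2=0, bit5=0, bit6=1 (has a 0) -> no => not a false positive
query ram: checks bit2=0, bit7=1, bit8=1 (has a 0) -> no => not a false positive
query yak: checks bit3=0, bit4=1 (has a 0) -> no => not a false positive
False positives (alphabetical): cat

Answer: cat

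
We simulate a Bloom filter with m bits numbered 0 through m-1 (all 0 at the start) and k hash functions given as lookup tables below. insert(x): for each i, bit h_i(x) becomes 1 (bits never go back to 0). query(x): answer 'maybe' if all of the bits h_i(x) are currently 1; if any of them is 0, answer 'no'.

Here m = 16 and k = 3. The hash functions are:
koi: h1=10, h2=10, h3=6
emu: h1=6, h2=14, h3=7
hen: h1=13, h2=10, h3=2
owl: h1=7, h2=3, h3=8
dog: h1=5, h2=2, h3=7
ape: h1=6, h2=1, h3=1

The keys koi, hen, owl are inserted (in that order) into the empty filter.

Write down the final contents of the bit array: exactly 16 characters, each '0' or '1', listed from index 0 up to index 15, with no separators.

Start: bits=0000000000000000
After insert 'koi': sets bits 6 10 -> bits=0000001000100000
After insert 'hen': sets bits 2 10 13 -> bits=0010001000100100
After insert 'owl': sets bits 3 7 8 -> bits=0011001110100100

Answer: 0011001110100100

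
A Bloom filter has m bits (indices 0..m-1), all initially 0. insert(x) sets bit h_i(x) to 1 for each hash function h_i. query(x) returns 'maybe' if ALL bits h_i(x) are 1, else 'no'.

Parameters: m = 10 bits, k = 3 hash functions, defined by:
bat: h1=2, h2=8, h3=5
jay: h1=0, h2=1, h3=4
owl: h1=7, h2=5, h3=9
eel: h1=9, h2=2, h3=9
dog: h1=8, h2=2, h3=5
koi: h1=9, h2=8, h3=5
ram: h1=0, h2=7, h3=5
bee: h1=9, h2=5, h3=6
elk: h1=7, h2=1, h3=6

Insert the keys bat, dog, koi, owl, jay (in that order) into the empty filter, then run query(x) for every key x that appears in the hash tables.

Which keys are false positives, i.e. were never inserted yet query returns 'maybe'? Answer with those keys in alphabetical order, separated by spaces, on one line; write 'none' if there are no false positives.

Answer: eel ram

Derivation:
Start: bits=0000000000
After insert 'bat': sets bits 2 5 8 -> bits=0010010010
After insert 'dog': sets bits 2 5 8 -> bits=0010010010
After insert 'koi': sets bits 5 8 9 -> bits=0010010011
After insert 'owl': sets bits 5 7 9 -> bits=0010010111
After insert 'jay': sets bits 0 1 4 -> bits=1110110111
Not inserted: bee eel elk ram — query each against bits=1110110111:
query bee: checks bit5=1, bit6=0, bit9=1 (has a 0) -> no => not a false positive
query eel: checks bit2=1, bit9=1 (all 1) -> maybe => FALSE POSITIVE
query elk: checks bit1=1, bit6=0, bit7=1 (has a 0) -> no => not a false positive
query ram: checks bit0=1, bit5=1, bit7=1 (all 1) -> maybe => FALSE POSITIVE
False positives (alphabetical): eel ram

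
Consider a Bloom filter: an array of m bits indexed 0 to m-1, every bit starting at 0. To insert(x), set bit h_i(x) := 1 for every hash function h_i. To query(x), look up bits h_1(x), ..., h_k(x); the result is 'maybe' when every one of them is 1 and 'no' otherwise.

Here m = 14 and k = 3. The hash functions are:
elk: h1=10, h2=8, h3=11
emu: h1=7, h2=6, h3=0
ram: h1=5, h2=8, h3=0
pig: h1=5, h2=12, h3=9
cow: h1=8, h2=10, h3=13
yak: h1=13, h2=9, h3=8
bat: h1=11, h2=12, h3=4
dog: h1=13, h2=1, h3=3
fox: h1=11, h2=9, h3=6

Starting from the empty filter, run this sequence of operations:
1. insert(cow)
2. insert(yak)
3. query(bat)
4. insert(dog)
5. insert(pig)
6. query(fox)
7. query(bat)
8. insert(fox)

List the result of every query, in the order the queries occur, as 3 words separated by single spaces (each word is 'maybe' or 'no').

Answer: no no no

Derivation:
Start: bits=00000000000000
Op 1: insert cow -> sets bits 8 10 13 -> bits=00000000101001
Op 2: insert yak -> sets bits 8 9 13 -> bits=00000000111001
Op 3: query bat -> checks bit4=0, bit11=0, bit12=0 (has a 0) -> no
Op 4: insert dog -> sets bits 1 3 13 -> bits=01010000111001
Op 5: insert pig -> sets bits 5 9 12 -> bits=01010100111011
Op 6: query fox -> checks bit6=0, bit9=1, bit11=0 (has a 0) -> no
Op 7: query bat -> checks bit4=0, bit11=0, bit12=1 (has a 0) -> no
Op 8: insert fox -> sets bits 6 9 11 -> bits=01010110111111
Query results in order: no no no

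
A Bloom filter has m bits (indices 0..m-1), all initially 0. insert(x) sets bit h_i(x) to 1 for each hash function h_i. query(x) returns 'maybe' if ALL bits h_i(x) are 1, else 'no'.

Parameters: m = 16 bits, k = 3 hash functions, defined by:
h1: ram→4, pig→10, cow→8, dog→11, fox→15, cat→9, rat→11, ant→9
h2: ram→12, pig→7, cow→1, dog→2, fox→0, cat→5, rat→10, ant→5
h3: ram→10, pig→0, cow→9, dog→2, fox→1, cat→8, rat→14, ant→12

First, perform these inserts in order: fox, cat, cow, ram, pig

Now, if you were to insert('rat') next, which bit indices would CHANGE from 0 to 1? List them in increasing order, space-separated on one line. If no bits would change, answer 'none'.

Answer: 11 14

Derivation:
Start: bits=0000000000000000
After insert 'fox': sets bits 0 1 15 -> bits=1100000000000001
After insert 'cat': sets bits 5 8 9 -> bits=1100010011000001
After insert 'cow': sets bits 1 8 9 -> bits=1100010011000001
After insert 'ram': sets bits 4 10 12 -> bits=1100110011101001
After insert 'pig': sets bits 0 7 10 -> bits=1100110111101001
insert 'rat' would touch bits 10 11 14; currently bit10=1, bit11=0, bit14=0
Bits that are 0 among those (would change 0->1): 11 14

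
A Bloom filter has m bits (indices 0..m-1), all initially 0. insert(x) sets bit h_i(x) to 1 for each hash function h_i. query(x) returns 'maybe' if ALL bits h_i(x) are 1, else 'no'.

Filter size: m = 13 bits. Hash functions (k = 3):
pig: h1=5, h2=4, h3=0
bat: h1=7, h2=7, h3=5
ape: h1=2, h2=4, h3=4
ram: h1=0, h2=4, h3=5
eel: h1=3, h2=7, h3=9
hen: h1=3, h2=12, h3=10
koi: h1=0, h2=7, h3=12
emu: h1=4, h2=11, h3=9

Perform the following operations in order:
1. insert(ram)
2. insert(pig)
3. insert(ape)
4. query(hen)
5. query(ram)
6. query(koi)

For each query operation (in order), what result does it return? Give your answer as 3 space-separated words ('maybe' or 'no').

Answer: no maybe no

Derivation:
Start: bits=0000000000000
Op 1: insert ram -> sets bits 0 4 5 -> bits=1000110000000
Op 2: insert pig -> sets bits 0 4 5 -> bits=1000110000000
Op 3: insert ape -> sets bits 2 4 -> bits=1010110000000
Op 4: query hen -> checks bit3=0, bit10=0, bit12=0 (has a 0) -> no
Op 5: query ram -> checks bit0=1, bit4=1, bit5=1 (all 1) -> maybe
Op 6: query koi -> checks bit0=1, bit7=0, bit12=0 (has a 0) -> no
Query results in order: no maybe no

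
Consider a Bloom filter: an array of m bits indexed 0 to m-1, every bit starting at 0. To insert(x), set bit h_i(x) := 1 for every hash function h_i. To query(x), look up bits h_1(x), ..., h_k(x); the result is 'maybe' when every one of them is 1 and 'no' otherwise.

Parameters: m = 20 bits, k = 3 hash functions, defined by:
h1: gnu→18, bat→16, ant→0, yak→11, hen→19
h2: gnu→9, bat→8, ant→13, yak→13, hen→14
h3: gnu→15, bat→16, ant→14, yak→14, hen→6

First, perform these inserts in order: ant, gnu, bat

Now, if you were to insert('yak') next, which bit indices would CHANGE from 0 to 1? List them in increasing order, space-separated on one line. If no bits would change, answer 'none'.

Start: bits=00000000000000000000
After insert 'ant': sets bits 0 13 14 -> bits=10000000000001100000
After insert 'gnu': sets bits 9 15 18 -> bits=10000000010001110010
After insert 'bat': sets bits 8 16 -> bits=10000000110001111010
insert 'yak' would touch bits 11 13 14; currently bit11=0, bit13=1, bit14=1
Bits that are 0 among those (would change 0->1): 11

Answer: 11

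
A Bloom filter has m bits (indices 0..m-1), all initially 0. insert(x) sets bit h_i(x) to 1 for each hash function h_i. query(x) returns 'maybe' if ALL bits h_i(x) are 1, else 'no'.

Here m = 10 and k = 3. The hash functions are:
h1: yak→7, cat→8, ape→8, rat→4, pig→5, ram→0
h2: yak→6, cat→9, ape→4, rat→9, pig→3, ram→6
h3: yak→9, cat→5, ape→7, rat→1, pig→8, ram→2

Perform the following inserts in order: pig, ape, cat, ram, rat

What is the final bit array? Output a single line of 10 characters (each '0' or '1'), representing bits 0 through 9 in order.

Start: bits=0000000000
After insert 'pig': sets bits 3 5 8 -> bits=0001010010
After insert 'ape': sets bits 4 7 8 -> bits=0001110110
After insert 'cat': sets bits 5 8 9 -> bits=0001110111
After insert 'ram': sets bits 0 2 6 -> bits=1011111111
After insert 'rat': sets bits 1 4 9 -> bits=1111111111

Answer: 1111111111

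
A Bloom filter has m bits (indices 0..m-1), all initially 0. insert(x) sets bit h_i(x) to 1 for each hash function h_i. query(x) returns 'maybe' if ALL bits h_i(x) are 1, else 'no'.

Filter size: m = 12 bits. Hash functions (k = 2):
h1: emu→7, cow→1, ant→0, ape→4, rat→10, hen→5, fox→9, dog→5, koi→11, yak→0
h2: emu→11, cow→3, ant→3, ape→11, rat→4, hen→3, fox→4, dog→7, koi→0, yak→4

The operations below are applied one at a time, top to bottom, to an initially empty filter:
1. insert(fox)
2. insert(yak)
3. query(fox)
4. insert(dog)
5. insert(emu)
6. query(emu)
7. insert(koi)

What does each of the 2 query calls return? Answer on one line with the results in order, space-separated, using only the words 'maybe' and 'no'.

Start: bits=000000000000
Op 1: insert fox -> sets bits 4 9 -> bits=000010000100
Op 2: insert yak -> sets bits 0 4 -> bits=100010000100
Op 3: query fox -> checks bit4=1, bit9=1 (all 1) -> maybe
Op 4: insert dog -> sets bits 5 7 -> bits=100011010100
Op 5: insert emu -> sets bits 7 11 -> bits=100011010101
Op 6: query emu -> checks bit7=1, bit11=1 (all 1) -> maybe
Op 7: insert koi -> sets bits 0 11 -> bits=100011010101
Query results in order: maybe maybe

Answer: maybe maybe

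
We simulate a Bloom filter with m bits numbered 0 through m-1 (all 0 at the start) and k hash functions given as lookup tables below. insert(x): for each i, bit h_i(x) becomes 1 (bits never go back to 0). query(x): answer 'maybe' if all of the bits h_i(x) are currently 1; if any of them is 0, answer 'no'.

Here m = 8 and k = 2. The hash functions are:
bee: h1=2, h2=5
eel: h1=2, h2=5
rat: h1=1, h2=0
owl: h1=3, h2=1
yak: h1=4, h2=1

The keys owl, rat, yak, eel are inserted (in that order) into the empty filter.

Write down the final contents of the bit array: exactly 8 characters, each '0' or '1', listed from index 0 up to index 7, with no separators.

Start: bits=00000000
After insert 'owl': sets bits 1 3 -> bits=01010000
After insert 'rat': sets bits 0 1 -> bits=11010000
After insert 'yak': sets bits 1 4 -> bits=11011000
After insert 'eel': sets bits 2 5 -> bits=11111100

Answer: 11111100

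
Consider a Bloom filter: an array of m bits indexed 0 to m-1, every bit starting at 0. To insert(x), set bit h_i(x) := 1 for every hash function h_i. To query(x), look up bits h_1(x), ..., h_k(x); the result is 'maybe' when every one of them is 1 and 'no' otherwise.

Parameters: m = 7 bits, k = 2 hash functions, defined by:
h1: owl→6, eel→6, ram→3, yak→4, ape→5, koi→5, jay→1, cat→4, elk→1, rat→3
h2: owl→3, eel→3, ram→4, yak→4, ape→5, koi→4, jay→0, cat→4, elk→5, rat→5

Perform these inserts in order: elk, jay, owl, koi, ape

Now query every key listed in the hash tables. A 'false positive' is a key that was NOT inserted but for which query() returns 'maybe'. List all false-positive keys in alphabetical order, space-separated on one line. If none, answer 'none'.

Answer: cat eel ram rat yak

Derivation:
Start: bits=0000000
After insert 'elk': sets bits 1 5 -> bits=0100010
After insert 'jay': sets bits 0 1 -> bits=1100010
After insert 'owl': sets bits 3 6 -> bits=1101011
After insert 'koi': sets bits 4 5 -> bits=1101111
After insert 'ape': sets bits 5 -> bits=1101111
Not inserted: cat eel ram rat yak — query each against bits=1101111:
query cat: checks bit4=1 (all 1) -> maybe => FALSE POSITIVE
query eel: checks bit3=1, bit6=1 (all 1) -> maybe => FALSE POSITIVE
query ram: checks bit3=1, bit4=1 (all 1) -> maybe => FALSE POSITIVE
query rat: checks bit3=1, bit5=1 (all 1) -> maybe => FALSE POSITIVE
query yak: checks bit4=1 (all 1) -> maybe => FALSE POSITIVE
False positives (alphabetical): cat eel ram rat yak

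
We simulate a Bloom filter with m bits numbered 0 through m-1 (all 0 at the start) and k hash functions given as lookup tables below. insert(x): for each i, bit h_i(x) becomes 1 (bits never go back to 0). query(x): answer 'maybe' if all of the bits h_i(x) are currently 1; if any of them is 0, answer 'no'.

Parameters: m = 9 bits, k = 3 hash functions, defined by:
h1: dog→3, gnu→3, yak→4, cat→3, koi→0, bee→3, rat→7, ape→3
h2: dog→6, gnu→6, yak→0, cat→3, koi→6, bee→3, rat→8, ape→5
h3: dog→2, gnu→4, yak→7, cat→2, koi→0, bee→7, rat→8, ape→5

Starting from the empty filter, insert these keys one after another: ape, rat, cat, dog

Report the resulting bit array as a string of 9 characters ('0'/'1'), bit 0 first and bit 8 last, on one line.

Answer: 001101111

Derivation:
Start: bits=000000000
After insert 'ape': sets bits 3 5 -> bits=000101000
After insert 'rat': sets bits 7 8 -> bits=000101011
After insert 'cat': sets bits 2 3 -> bits=001101011
After insert 'dog': sets bits 2 3 6 -> bits=001101111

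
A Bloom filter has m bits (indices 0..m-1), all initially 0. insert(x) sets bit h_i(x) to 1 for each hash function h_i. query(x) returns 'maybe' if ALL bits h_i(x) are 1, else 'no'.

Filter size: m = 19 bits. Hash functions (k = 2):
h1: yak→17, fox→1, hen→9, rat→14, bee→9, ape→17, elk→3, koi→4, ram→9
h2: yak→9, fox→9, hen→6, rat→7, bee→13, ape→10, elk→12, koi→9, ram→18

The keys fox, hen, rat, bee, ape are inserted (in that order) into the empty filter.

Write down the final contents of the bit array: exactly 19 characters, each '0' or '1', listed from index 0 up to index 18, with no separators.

Start: bits=0000000000000000000
After insert 'fox': sets bits 1 9 -> bits=0100000001000000000
After insert 'hen': sets bits 6 9 -> bits=0100001001000000000
After insert 'rat': sets bits 7 14 -> bits=0100001101000010000
After insert 'bee': sets bits 9 13 -> bits=0100001101000110000
After insert 'ape': sets bits 10 17 -> bits=0100001101100110010

Answer: 0100001101100110010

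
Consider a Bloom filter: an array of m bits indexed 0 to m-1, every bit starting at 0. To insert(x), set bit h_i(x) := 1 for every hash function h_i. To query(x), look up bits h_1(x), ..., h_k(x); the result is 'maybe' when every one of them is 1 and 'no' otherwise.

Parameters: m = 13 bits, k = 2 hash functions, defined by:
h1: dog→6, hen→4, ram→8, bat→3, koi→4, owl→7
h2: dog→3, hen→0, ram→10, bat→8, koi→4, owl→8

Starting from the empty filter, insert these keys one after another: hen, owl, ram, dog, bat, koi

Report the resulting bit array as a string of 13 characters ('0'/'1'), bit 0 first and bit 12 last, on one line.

Answer: 1001101110100

Derivation:
Start: bits=0000000000000
After insert 'hen': sets bits 0 4 -> bits=1000100000000
After insert 'owl': sets bits 7 8 -> bits=1000100110000
After insert 'ram': sets bits 8 10 -> bits=1000100110100
After insert 'dog': sets bits 3 6 -> bits=1001101110100
After insert 'bat': sets bits 3 8 -> bits=1001101110100
After insert 'koi': sets bits 4 -> bits=1001101110100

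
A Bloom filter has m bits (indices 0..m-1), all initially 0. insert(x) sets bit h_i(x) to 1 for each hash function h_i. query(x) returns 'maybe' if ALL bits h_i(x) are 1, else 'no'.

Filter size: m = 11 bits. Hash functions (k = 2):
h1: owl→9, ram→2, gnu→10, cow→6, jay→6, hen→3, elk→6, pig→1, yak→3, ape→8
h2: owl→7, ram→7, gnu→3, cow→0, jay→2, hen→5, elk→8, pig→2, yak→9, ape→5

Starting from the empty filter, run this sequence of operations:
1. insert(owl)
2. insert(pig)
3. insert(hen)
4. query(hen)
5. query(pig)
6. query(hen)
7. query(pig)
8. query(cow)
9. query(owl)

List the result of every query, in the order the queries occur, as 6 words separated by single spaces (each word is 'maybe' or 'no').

Answer: maybe maybe maybe maybe no maybe

Derivation:
Start: bits=00000000000
Op 1: insert owl -> sets bits 7 9 -> bits=00000001010
Op 2: insert pig -> sets bits 1 2 -> bits=01100001010
Op 3: insert hen -> sets bits 3 5 -> bits=01110101010
Op 4: query hen -> checks bit3=1, bit5=1 (all 1) -> maybe
Op 5: query pig -> checks bit1=1, bit2=1 (all 1) -> maybe
Op 6: query hen -> checks bit3=1, bit5=1 (all 1) -> maybe
Op 7: query pig -> checks bit1=1, bit2=1 (all 1) -> maybe
Op 8: query cow -> checks bit0=0, bit6=0 (has a 0) -> no
Op 9: query owl -> checks bit7=1, bit9=1 (all 1) -> maybe
Query results in order: maybe maybe maybe maybe no maybe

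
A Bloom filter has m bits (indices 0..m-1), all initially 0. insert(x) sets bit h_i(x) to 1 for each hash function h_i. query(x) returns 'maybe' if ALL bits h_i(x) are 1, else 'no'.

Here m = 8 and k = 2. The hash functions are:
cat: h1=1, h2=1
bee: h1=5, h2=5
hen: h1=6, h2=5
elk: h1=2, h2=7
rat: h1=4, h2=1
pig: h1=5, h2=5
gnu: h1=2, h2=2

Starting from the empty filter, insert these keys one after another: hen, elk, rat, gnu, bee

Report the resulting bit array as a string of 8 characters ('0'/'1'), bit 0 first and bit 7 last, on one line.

Answer: 01101111

Derivation:
Start: bits=00000000
After insert 'hen': sets bits 5 6 -> bits=00000110
After insert 'elk': sets bits 2 7 -> bits=00100111
After insert 'rat': sets bits 1 4 -> bits=01101111
After insert 'gnu': sets bits 2 -> bits=01101111
After insert 'bee': sets bits 5 -> bits=01101111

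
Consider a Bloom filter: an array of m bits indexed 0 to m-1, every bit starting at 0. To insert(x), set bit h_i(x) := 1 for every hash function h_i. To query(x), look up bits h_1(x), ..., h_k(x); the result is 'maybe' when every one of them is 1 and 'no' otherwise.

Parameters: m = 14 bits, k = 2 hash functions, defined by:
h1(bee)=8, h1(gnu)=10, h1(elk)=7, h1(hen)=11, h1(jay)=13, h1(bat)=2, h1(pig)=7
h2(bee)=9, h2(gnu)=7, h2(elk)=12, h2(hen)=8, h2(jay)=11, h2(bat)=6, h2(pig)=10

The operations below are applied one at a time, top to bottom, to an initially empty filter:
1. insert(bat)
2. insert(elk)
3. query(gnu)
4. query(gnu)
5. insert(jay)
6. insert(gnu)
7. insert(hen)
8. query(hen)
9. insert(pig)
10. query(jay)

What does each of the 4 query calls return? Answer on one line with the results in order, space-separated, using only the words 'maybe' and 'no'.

Answer: no no maybe maybe

Derivation:
Start: bits=00000000000000
Op 1: insert bat -> sets bits 2 6 -> bits=00100010000000
Op 2: insert elk -> sets bits 7 12 -> bits=00100011000010
Op 3: query gnu -> checks bit7=1, bit10=0 (has a 0) -> no
Op 4: query gnu -> checks bit7=1, bit10=0 (has a 0) -> no
Op 5: insert jay -> sets bits 11 13 -> bits=00100011000111
Op 6: insert gnu -> sets bits 7 10 -> bits=00100011001111
Op 7: insert hen -> sets bits 8 11 -> bits=00100011101111
Op 8: query hen -> checks bit8=1, bit11=1 (all 1) -> maybe
Op 9: insert pig -> sets bits 7 10 -> bits=00100011101111
Op 10: query jay -> checks bit11=1, bit13=1 (all 1) -> maybe
Query results in order: no no maybe maybe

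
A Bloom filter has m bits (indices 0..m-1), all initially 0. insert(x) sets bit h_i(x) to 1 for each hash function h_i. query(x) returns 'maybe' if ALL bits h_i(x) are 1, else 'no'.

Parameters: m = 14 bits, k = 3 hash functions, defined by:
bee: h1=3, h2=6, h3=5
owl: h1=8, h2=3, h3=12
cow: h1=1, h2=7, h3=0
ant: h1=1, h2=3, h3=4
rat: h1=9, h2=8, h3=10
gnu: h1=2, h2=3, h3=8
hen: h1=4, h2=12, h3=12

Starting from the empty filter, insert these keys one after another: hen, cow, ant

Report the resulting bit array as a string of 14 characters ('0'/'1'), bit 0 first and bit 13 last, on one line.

Start: bits=00000000000000
After insert 'hen': sets bits 4 12 -> bits=00001000000010
After insert 'cow': sets bits 0 1 7 -> bits=11001001000010
After insert 'ant': sets bits 1 3 4 -> bits=11011001000010

Answer: 11011001000010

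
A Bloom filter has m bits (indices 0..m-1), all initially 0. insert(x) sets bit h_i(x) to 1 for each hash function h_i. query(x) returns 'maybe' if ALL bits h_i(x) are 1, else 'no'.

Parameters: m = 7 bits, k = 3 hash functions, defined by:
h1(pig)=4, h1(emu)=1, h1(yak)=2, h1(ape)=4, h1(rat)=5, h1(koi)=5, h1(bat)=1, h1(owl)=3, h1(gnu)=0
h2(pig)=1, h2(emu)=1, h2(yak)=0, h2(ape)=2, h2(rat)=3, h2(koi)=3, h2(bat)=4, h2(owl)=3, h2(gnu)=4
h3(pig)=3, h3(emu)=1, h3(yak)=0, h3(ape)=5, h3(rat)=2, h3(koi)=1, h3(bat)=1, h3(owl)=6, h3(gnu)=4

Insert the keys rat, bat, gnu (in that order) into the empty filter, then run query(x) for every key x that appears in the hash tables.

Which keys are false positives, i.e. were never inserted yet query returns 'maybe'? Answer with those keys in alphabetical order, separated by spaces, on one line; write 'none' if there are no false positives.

Start: bits=0000000
After insert 'rat': sets bits 2 3 5 -> bits=0011010
After insert 'bat': sets bits 1 4 -> bits=0111110
After insert 'gnu': sets bits 0 4 -> bits=1111110
Not inserted: ape emu koi owl pig yak — query each against bits=1111110:
query ape: checks bit2=1, bit4=1, bit5=1 (all 1) -> maybe => FALSE POSITIVE
query emu: checks bit1=1 (all 1) -> maybe => FALSE POSITIVE
query koi: checks bit1=1, bit3=1, bit5=1 (all 1) -> maybe => FALSE POSITIVE
query owl: checks bit3=1, bit6=0 (has a 0) -> no => not a false positive
query pig: checks bit1=1, bit3=1, bit4=1 (all 1) -> maybe => FALSE POSITIVE
query yak: checks bit0=1, bit2=1 (all 1) -> maybe => FALSE POSITIVE
False positives (alphabetical): ape emu koi pig yak

Answer: ape emu koi pig yak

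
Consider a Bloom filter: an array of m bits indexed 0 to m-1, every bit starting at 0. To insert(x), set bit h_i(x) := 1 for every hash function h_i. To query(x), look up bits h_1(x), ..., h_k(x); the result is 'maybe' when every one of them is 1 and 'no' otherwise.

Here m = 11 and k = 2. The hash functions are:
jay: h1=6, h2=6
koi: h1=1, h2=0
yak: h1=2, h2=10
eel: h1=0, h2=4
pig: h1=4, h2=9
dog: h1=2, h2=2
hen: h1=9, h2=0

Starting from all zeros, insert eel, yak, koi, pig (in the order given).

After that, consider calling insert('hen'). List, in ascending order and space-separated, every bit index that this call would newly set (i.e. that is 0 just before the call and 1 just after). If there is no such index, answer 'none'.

Answer: none

Derivation:
Start: bits=00000000000
After insert 'eel': sets bits 0 4 -> bits=10001000000
After insert 'yak': sets bits 2 10 -> bits=10101000001
After insert 'koi': sets bits 0 1 -> bits=11101000001
After insert 'pig': sets bits 4 9 -> bits=11101000011
insert 'hen' would touch bits 0 9; currently bit0=1, bit9=1
Bits that are 0 among those (would change 0->1): none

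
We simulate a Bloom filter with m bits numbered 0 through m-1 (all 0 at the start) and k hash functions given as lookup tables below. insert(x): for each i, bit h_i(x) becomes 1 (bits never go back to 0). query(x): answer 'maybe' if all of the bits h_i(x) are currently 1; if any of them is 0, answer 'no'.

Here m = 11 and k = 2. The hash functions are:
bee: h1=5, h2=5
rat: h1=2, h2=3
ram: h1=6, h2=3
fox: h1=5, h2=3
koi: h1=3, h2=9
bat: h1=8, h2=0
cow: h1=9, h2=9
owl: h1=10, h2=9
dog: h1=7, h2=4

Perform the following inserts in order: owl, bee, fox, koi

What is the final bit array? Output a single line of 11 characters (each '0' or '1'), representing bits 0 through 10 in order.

Start: bits=00000000000
After insert 'owl': sets bits 9 10 -> bits=00000000011
After insert 'bee': sets bits 5 -> bits=00000100011
After insert 'fox': sets bits 3 5 -> bits=00010100011
After insert 'koi': sets bits 3 9 -> bits=00010100011

Answer: 00010100011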